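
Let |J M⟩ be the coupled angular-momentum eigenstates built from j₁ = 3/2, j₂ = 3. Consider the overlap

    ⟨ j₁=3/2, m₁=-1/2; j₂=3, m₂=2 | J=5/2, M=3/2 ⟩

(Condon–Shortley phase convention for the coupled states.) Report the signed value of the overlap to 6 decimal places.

j₁+j₂−J=2  J+j₁−j₂=1  J−j₁+j₂=4  j₁+j₂+J+1=8
(j₁±m₁, j₂±m₂, J±M) = (1,2,5,1,4,1)
P² = 288/7
sum k=1..2:
  [1] −1/24 = -1/24
  [2] +1/12 = 1/12
S = 1/24
C² = P²·S² = 1/14 ; C = +0.267261

+√(1/14) = +0.267261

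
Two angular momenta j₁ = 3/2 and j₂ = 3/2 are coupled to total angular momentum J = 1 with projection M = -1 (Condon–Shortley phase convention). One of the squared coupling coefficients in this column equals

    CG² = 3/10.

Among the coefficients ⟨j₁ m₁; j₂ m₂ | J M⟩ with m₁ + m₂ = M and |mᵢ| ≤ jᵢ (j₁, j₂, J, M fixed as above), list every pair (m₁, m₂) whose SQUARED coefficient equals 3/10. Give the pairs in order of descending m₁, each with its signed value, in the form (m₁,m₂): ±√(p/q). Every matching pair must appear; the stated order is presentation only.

Admissible pairs with m₁+m₂ = M = -1: (-3/2,1/2), (-1/2,-1/2), (1/2,-3/2)
  (m₁,m₂)=(1/2,-3/2): CG² = 3/10, CG = +√(3/10)   ← matches the target
  (m₁,m₂)=(-1/2,-1/2): CG² = 2/5, CG = −√(2/5)
  (m₁,m₂)=(-3/2,1/2): CG² = 3/10, CG = +√(3/10)   ← matches the target
Pairs with CG² = 3/10: (1/2,-3/2): +√(3/10); (-3/2,1/2): +√(3/10)

(1/2,-3/2): +√(3/10); (-3/2,1/2): +√(3/10)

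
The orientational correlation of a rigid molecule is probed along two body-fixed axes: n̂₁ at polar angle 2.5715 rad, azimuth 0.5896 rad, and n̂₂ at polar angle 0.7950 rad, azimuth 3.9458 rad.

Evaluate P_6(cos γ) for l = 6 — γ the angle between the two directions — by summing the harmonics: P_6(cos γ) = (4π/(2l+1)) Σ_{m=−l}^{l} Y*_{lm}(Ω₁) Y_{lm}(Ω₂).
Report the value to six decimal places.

0.399043

Addition theorem: P_6(cos γ) = (4π/13) Σ_m Y*_{lm}(Ω₁) Y_{lm}(Ω₂), m = −6…6:
  m=-6: (-0.01102 - 0.00461j) × (0.00720 + 0.06352j) = 0.00021 - 0.00073j  (running Σ = 0.00021 - 0.00073j)
  m=-5: (0.06331 - 0.01241j) × (0.13852 - 0.16737j) = 0.00669 - 0.01231j  (running Σ = 0.00691 - 0.01305j)
  m=-4: (-0.14579 + 0.14515j) × (-0.40600 + 0.03060j) = 0.05475 - 0.06339j  (running Σ = 0.06165 - 0.07644j)
  m=-3: (0.08133 - 0.40537j) × (0.29636 + 0.26467j) = 0.13139 - 0.09861j  (running Σ = 0.19305 - 0.17505j)
  m=-2: (0.17446 + 0.42251j) × (-0.00068 - 0.01808j) = 0.00752 - 0.00344j  (running Σ = 0.20057 - 0.17849j)
  m=-1: (-0.04880 - 0.03265j) × (0.25369 - 0.26342j) = -0.02098 + 0.00457j  (running Σ = 0.17959 - 0.17392j)
  m=0: (-0.41783 + 0.00000j) × (-0.12838 + 0.00000j) = 0.05364 + 0.00000j  (running Σ = 0.23323 - 0.17392j)
  m=1: (0.04880 - 0.03265j) × (-0.25369 - 0.26342j) = -0.02098 - 0.00457j  (running Σ = 0.21225 - 0.17849j)
  m=2: (0.17446 - 0.42251j) × (-0.00068 + 0.01808j) = 0.00752 + 0.00344j  (running Σ = 0.21977 - 0.17505j)
  m=3: (-0.08133 - 0.40537j) × (-0.29636 + 0.26467j) = 0.13139 + 0.09861j  (running Σ = 0.35116 - 0.07644j)
  m=4: (-0.14579 - 0.14515j) × (-0.40600 - 0.03060j) = 0.05475 + 0.06339j  (running Σ = 0.40591 - 0.01305j)
  m=5: (-0.06331 - 0.01241j) × (-0.13852 - 0.16737j) = 0.00669 + 0.01231j  (running Σ = 0.41260 - 0.00073j)
  m=6: (-0.01102 + 0.00461j) × (0.00720 - 0.06352j) = 0.00021 + 0.00073j  (running Σ = 0.41281 - 0.00000j)
Accumulated sum 0.41281 - 0.00000j; after 4π/(2l+1) scaling, 0.39904 - 0.00000j ⇒ P_6 = 0.399043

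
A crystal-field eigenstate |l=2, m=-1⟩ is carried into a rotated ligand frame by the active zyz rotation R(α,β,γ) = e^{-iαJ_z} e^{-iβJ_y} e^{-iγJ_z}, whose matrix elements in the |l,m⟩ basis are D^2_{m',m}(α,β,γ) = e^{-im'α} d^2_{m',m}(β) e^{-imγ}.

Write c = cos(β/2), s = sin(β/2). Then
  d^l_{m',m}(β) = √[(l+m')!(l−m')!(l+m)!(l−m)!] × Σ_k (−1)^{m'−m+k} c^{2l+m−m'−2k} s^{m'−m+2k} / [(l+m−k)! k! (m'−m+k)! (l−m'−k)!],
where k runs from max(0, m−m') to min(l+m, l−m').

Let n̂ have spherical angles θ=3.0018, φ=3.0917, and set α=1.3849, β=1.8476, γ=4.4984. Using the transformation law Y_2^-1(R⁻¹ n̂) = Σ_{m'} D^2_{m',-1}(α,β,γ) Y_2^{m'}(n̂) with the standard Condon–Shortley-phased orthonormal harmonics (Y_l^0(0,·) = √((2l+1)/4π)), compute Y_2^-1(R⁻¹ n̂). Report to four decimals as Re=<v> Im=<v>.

Need the full column D^2_{m',-1} for m'=−2..2 at α=1.3849, β=1.8476, γ=4.4984.
cos(β/2)=0.602793, sin(β/2)=0.797898
d^2_{-2,-1}: single k=1 term ⇒ +0.349527;  D = +0.193236+0.291254i
d^2_{-1,-1}: k∈[0..1] ⇒ +0.132030 -0.693988 = -0.561958;  D = -0.517623+0.218777i
d^2_{0,-1}: k∈[0..1] ⇒ -0.428082 +0.750042 = +0.321960;  D = -0.068371-0.314617i
d^2_{1,-1}: k∈[0..1] ⇒ +0.693988 -0.405312 = +0.288676;  D = -0.288562+0.008109i
d^2_{2,-1}: single k=0 term ⇒ -0.612407;  D = +0.096239-0.604797i
Y_2^{m'}(θ=3.0018,φ=3.0917) and Σ D·Y over m':
  (+0.1932+0.2913i)·(+0.0075+0.0007i)  (-0.5176+0.2188i)·(+0.1065+0.0053i)  (-0.0684-0.3146i)·(+0.6124+0.0000i)  (-0.2886+0.0081i)·(-0.1065+0.0053i)  (+0.0962-0.6048i)·(+0.0075-0.0007i)
Y_2^-1(R⁻¹ n̂) = -0.065973-0.176800i

Re=-0.0660 Im=-0.1768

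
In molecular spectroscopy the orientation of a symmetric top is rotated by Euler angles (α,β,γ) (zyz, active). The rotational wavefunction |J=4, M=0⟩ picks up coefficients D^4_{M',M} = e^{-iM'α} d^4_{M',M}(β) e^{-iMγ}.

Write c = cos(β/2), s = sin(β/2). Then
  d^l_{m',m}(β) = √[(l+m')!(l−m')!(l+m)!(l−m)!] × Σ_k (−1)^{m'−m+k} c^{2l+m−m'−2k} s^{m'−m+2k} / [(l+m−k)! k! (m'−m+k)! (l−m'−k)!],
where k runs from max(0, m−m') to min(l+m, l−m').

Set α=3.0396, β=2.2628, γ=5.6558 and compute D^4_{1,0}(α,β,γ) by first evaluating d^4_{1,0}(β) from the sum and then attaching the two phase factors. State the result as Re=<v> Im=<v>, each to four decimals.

First d^4_{1,0}(β=2.2628), then the phase factors e^{-i(1)α} and e^{-i(0)γ}:
Half-angle: c=0.425393, s=0.905009. N=√(120·6·24·24)=643.987578
k∈{0,1,2,3} keeps every argument non-negative
  k=0: (−1)^1·643.9876/(144)·0.4254^7·0.9050^1 = -0.010202
  k=1: (−1)^2·643.9876/(24)·0.4254^5·0.9050^3 = +0.277062
  k=2: (−1)^3·643.9876/(24)·0.4254^3·0.9050^5 = -1.254011
  k=3: (−1)^4·643.9876/(144)·0.4254^1·0.9050^7 = +0.945964
d^4_{1,0}(2.2628) = -0.010202 +0.277062 -1.254011 +0.945964 = -0.041188
D = (-0.994803-0.101816i)·(-0.041188)·(+1.000000+0.000000i) = +0.040974+0.004194i

Re=0.0410 Im=0.0042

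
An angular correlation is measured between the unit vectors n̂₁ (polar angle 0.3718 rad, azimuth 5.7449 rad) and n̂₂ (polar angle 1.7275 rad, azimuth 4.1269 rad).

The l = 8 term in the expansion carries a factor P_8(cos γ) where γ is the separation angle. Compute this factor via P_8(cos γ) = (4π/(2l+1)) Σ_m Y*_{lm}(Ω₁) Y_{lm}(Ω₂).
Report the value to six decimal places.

Summing Y*_{l m}(θ₁,φ₁)·Y_{l m}(θ₂,φ₂) over m ∈ [−8, 8]; prefactor 4π/(2·8+1) = 0.739198:
  [-8]  conj(Y_{8,-8})(Ω₁) = -0.00006 + 0.00014j ; Y_{8,-8}(Ω₂) = -0.01330 - 0.46683j ; Δ = 0.00007 + 0.00003j
  [-7]  conj(Y_{8,-7})(Ω₁) = -0.00130 + 0.00094j ; Y_{8,-7}(Ω₂) = 0.24125 - 0.17004j ; Δ = -0.00015 + 0.00045j
  [-6]  conj(Y_{8,-6})(Ω₁) = -0.01036 + 0.00092j ; Y_{8,-6}(Ω₂) = -0.20674 - 0.08051j ; Δ = 0.00222 + 0.00064j
  [-5]  conj(Y_{8,-5})(Ω₁) = -0.04325 - 0.02090j ; Y_{8,-5}(Ω₂) = -0.06681 - 0.30718j ; Δ = -0.00353 + 0.01468j
  [-4]  conj(Y_{8,-4})(Ω₁) = -0.08882 - 0.13488j ; Y_{8,-4}(Ω₂) = -0.09096 + 0.09359j ; Δ = 0.02070 + 0.00396j
  [-3]  conj(Y_{8,-3})(Ω₁) = -0.01687 - 0.38265j ; Y_{8,-3}(Ω₂) = -0.30855 - 0.05796j ; Δ = -0.01697 + 0.11905j
  [-2]  conj(Y_{8,-2})(Ω₁) = 0.27108 - 0.50310j ; Y_{8,-2}(Ω₂) = 0.03418 + 0.08088j ; Δ = 0.04996 + 0.00473j
  [-1]  conj(Y_{8,-1})(Ω₁) = 0.28227 - 0.16854j ; Y_{8,-1}(Ω₂) = -0.17213 + 0.25960j ; Δ = -0.00483 + 0.10229j
  [+0]  conj(Y_{8,0})(Ω₁) = -0.36476 + 0.00000j ; Y_{8,0}(Ω₂) = 0.07498 + 0.00000j ; Δ = -0.02735 + 0.00000j
  [+1]  conj(Y_{8,1})(Ω₁) = -0.28227 - 0.16854j ; Y_{8,1}(Ω₂) = 0.17213 + 0.25960j ; Δ = -0.00483 - 0.10229j
  [+2]  conj(Y_{8,2})(Ω₁) = 0.27108 + 0.50310j ; Y_{8,2}(Ω₂) = 0.03418 - 0.08088j ; Δ = 0.04996 - 0.00473j
  [+3]  conj(Y_{8,3})(Ω₁) = 0.01687 - 0.38265j ; Y_{8,3}(Ω₂) = 0.30855 - 0.05796j ; Δ = -0.01697 - 0.11905j
  [+4]  conj(Y_{8,4})(Ω₁) = -0.08882 + 0.13488j ; Y_{8,4}(Ω₂) = -0.09096 - 0.09359j ; Δ = 0.02070 - 0.00396j
  [+5]  conj(Y_{8,5})(Ω₁) = 0.04325 - 0.02090j ; Y_{8,5}(Ω₂) = 0.06681 - 0.30718j ; Δ = -0.00353 - 0.01468j
  [+6]  conj(Y_{8,6})(Ω₁) = -0.01036 - 0.00092j ; Y_{8,6}(Ω₂) = -0.20674 + 0.08051j ; Δ = 0.00222 - 0.00064j
  [+7]  conj(Y_{8,7})(Ω₁) = 0.00130 + 0.00094j ; Y_{8,7}(Ω₂) = -0.24125 - 0.17004j ; Δ = -0.00015 - 0.00045j
  [+8]  conj(Y_{8,8})(Ω₁) = -0.00006 - 0.00014j ; Y_{8,8}(Ω₂) = -0.01330 + 0.46683j ; Δ = 0.00007 - 0.00003j
Total Σ_m = 0.06756 - 0.00000j. Multiply by 0.739198: 0.04994 - 0.00000j. P_8(cos γ) = 0.049940

0.049940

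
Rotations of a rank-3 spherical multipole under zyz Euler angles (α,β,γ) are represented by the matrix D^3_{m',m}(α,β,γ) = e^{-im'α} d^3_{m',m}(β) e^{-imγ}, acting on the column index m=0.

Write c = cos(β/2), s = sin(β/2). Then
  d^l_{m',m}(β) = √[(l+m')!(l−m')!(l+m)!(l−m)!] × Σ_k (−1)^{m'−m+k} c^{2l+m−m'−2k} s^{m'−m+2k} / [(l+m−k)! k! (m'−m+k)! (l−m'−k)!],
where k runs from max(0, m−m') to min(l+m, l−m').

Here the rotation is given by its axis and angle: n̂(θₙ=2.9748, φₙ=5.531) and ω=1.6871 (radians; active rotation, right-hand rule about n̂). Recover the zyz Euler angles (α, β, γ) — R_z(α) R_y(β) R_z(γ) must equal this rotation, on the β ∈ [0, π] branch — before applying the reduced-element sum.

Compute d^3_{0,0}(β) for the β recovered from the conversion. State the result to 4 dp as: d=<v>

Axis–angle → zyz. n̂ = (sinθₙcosφₙ, sinθₙsinφₙ, cosθₙ) = (+0.121228, -0.113431, -0.986122), ω = 1.6871.
R = I cosω + sinω [n̂]ₓ + (1−cosω) n̂n̂ᵀ gives
  R = [-0.099640, +0.964114, -0.246082; -0.994807, -0.101682, +0.004428; -0.020753, +0.245246, +0.969239]
β = atan2(√(R₁₃²+R₂₃²), R₃₃) = 0.248677; α = atan2(R₂₃, R₁₃) mod 2π = 3.123599; γ = atan2(R₃₂, −R₃₁) mod 2π = 1.486377
d^3_{0,0}(β=0.2487) via the finite sum:
Half-angle: c=0.992280, s=0.124019. N=√(6·6·6·6)=36.000000
k: max(0,(0)−(0))=0 … min(3+(0),3−(0))=3
  k=0: (−1)^0·36.0000/(36)·0.9923^6·0.1240^0 = +0.954564
  k=1: (−1)^1·36.0000/(4)·0.9923^4·0.1240^2 = -0.134200
  k=2: (−1)^2·36.0000/(4)·0.9923^2·0.1240^4 = +0.002096
  k=3: (−1)^3·36.0000/(36)·0.9923^0·0.1240^6 = -0.000004
d^3_{0,0}(0.2487) = +0.954564 -0.134200 +0.002096 -0.000004 = +0.822457

d=0.8225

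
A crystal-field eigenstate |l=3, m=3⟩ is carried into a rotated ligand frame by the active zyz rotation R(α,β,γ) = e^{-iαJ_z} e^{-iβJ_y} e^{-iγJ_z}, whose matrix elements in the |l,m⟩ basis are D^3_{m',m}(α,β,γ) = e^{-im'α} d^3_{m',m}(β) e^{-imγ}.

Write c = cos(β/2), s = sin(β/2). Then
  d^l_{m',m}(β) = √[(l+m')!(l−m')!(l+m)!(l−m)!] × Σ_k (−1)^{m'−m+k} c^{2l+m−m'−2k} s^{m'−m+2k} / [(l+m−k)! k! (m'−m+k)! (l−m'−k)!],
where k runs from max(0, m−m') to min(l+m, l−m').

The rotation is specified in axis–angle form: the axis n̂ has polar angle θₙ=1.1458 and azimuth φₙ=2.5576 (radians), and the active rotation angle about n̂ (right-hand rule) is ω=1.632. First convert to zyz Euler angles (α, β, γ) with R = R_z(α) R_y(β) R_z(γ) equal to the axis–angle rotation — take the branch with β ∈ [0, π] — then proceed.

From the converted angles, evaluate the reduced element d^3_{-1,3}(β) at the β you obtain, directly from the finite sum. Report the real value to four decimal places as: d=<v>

Axis–angle → zyz. n̂ = (sinθₙcosφₙ, sinθₙsinφₙ, cosθₙ) = (-0.760052, +0.502310, +0.412317), ω = 1.6320.
R = I cosω + sinω [n̂]ₓ + (1−cosω) n̂n̂ᵀ gives
  R = [+0.551847, -0.816679, +0.168819; +0.006412, +0.206583, +0.978408; -0.833921, -0.538849, +0.119239]
β = atan2(√(R₁₃²+R₂₃²), R₃₃) = 1.451273; α = atan2(R₂₃, R₁₃) mod 2π = 1.399934; γ = atan2(R₃₂, −R₃₁) mod 2π = 5.709512
d^3_{-1,3}(β=1.4513) via the finite sum:
With c≡cos(β/2)=0.748077 and s≡sin(β/2)=0.663612, N=[2·24·720·1]^{1/2}=185.903201
The bounds max(0,m−m')=4 and min(l+m,l−m')=4 give 1 term
  k=4: (−1)^0·185.9032/(48)·0.7481^2·0.6636^4 = +0.420334
d^3_{-1,3}(1.4513) = +0.420334

d=0.4203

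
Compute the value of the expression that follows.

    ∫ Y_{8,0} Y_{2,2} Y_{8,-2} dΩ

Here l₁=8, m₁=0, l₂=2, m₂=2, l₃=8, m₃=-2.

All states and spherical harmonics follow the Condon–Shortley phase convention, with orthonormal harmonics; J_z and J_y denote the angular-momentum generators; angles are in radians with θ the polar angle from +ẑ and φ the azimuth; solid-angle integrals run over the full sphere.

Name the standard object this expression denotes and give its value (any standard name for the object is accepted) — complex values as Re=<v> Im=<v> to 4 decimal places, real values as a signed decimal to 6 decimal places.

This is a Gaunt coefficient — the integral of a triple product of spherical harmonics over the sphere.
m-sum 0 ✓  L=18 even ✓  6≤8≤10 ✓
Π(2lᵢ+1) = 17×5×17 = 1445
triangle coeff Δ(8,2,8) = 1/348840
Σ_t [0,2]: t=0:+1/116121600 t=1:−1/25401600 t=2:+1/116121600 = -1/45158400
(3j)²=24/1615 [(8 2 8; 0 0 0)], sign=-1
Σ_t [2,2]: t=2:+1/116121600 = 1/116121600
(3j)²=7/323 [(8 2 8; 0 2 -2)], sign=+1
⇒ 4πI² = 168/361
I = (-1)√(168/361/(4π)) = -0.19244034

Gaunt coefficient, -0.192440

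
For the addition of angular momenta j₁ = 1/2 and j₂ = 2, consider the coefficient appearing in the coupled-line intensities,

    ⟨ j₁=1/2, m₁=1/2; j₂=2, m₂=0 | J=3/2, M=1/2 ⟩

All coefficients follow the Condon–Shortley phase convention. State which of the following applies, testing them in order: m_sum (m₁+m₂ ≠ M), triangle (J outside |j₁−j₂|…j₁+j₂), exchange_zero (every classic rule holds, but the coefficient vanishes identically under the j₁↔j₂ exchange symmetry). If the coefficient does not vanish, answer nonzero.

nonzero

m-sum: m₁+m₂ = 1/2+0 = 1/2, M = 1/2  ✓
triangle: |j₁−j₂| = 3/2 ≤ J = 3/2 ≤ j₁+j₂ = 5/2  ✓
exchange: j₁≠j₂ or m₁≠m₂ — the exchange symmetry imposes no constraint here
value check: CG = +√(2/5) = +0.632456 ≠ 0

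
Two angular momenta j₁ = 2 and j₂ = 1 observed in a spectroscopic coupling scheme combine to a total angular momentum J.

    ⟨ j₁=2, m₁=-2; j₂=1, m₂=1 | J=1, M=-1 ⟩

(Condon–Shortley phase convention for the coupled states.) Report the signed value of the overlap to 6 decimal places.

+0.774597  (= +√(3/5))

√[3·2!2!0!/5! · 0!4!2!0!0!2!] = √(48/5)
  +(−1)^2/∏(2,0,2,0,0,0)! = 1/4  (running 1/4)
⟨..|..⟩ = √(48/5)·(1/4) = +0.774597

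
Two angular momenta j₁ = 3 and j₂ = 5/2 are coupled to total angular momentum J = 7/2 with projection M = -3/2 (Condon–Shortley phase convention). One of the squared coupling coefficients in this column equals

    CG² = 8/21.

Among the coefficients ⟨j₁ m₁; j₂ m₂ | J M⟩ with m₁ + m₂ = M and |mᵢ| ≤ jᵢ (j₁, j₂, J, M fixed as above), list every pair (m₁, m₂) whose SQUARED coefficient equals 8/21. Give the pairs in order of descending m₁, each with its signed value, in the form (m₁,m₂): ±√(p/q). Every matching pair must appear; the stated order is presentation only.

(1,-5/2): +√(8/21)

Admissible pairs with m₁+m₂ = M = -3/2: (-3,3/2), (-2,1/2), (-1,-1/2), (0,-3/2), (1,-5/2)
  (m₁,m₂)=(1,-5/2): CG² = 8/21, CG = +√(8/21)   ← matches the target
  (m₁,m₂)=(0,-3/2): CG² = 0/1, CG = 0
  (m₁,m₂)=(-1,-1/2): CG² = 5/21, CG = −√(5/21)
  (m₁,m₂)=(-2,1/2): CG² = 2/21, CG = +√(2/21)
  (m₁,m₂)=(-3,3/2): CG² = 2/7, CG = +√(2/7)
Pairs with CG² = 8/21: (1,-5/2): +√(8/21)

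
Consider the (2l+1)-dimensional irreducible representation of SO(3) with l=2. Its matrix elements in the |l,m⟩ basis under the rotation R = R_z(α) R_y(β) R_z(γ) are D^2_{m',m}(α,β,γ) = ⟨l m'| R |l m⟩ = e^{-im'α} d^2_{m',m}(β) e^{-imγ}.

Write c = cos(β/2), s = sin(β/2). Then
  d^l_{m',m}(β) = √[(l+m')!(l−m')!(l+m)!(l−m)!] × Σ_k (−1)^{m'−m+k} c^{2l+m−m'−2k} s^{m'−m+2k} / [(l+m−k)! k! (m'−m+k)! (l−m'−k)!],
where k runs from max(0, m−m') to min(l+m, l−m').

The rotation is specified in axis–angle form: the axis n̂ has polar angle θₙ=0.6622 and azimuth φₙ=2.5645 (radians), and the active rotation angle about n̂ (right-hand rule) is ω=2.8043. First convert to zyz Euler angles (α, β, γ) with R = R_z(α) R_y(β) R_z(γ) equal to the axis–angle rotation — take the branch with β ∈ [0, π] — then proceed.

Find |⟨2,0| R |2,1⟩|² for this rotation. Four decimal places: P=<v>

P=0.0981

Axis–angle → zyz. n̂ = (sinθₙcosφₙ, sinθₙsinφₙ, cosθₙ) = (-0.515279, +0.335458, +0.788641), ω = 2.8043.
R = I cosω + sinω [n̂]ₓ + (1−cosω) n̂n̂ᵀ gives
  R = [-0.427589, -0.596957, -0.678830; -0.074981, -0.724931, +0.684728; -0.900858, +0.343682, +0.265212]
β = atan2(√(R₁₃²+R₂₃²), R₃₃) = 1.302373; α = atan2(R₂₃, R₁₃) mod 2π = 2.351869; γ = atan2(R₃₂, −R₃₁) mod 2π = 0.364461
Split into d^2_{0,1}(β=1.3024) × two z-phases.
Half-angle: c=0.795365, s=0.606130. N=√(2·2·6·1)=4.898979
k∈{1,2} keeps every argument non-negative
  k=1: (−1)^0·4.8990/(2)·0.7954^3·0.6061^1 = +0.747036
  k=2: (−1)^1·4.8990/(2)·0.7954^1·0.6061^3 = -0.433851
d^2_{0,1}(1.3024) = +0.747036 -0.433851 = +0.313185
|D^2_{0,1}|² = |d^2_{0,1}(β)|² = (+0.313185)² = 0.098085 (the z-rotation phases have unit modulus)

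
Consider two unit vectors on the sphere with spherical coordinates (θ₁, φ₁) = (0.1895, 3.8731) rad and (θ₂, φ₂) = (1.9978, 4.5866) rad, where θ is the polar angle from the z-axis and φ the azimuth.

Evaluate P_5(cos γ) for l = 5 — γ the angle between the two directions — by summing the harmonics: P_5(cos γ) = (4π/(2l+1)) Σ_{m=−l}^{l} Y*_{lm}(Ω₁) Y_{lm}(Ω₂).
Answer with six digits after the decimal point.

-0.346255

Term-by-term m-sum for l=5 (normalisation 4π/11 = 1.142397):
  m=-5: (+0.000096+0.000054i) × (-0.170586+0.234483i) = -0.000029+0.000013i  (running Σ = -0.000029+0.000013i)
  m=-4: (-0.001773+0.000388i) × (-0.365510-0.201179i) = +0.000726+0.000215i  (running Σ = +0.000697+0.000228i)
  m=-3: (+0.010373-0.014415i) × (+0.052258-0.131845i) = -0.001359-0.002121i  (running Σ = -0.000662-0.001893i)
  m=-2: (+0.012030+0.111181i) × (-0.273402-0.070271i) = +0.004524-0.031242i  (running Σ = +0.003862-0.033135i)
  m=-1: (-0.315752-0.283430i) × (+0.028654-0.226591i) = -0.073270+0.063425i  (running Σ = -0.069408+0.030290i)
  m=0: (+0.699742-0.000000i) × (-0.234770+0.000000i) = -0.164279+0.000000i  (running Σ = -0.233687+0.030290i)
  m=1: (+0.315752-0.283430i) × (-0.028654-0.226591i) = -0.073270-0.063425i  (running Σ = -0.306957-0.033135i)
  m=2: (+0.012030-0.111181i) × (-0.273402+0.070271i) = +0.004524+0.031242i  (running Σ = -0.302433-0.001893i)
  m=3: (-0.010373-0.014415i) × (-0.052258-0.131845i) = -0.001359+0.002121i  (running Σ = -0.303792+0.000228i)
  m=4: (-0.001773-0.000388i) × (-0.365510+0.201179i) = +0.000726-0.000215i  (running Σ = -0.303066+0.000013i)
  m=5: (-0.000096+0.000054i) × (+0.170586+0.234483i) = -0.000029-0.000013i  (running Σ = -0.303095+0.000000i)
Σ over m = -0.303095+0.000000i; ×(4π/11) → -0.346255+0.000000i. Real part: -0.346255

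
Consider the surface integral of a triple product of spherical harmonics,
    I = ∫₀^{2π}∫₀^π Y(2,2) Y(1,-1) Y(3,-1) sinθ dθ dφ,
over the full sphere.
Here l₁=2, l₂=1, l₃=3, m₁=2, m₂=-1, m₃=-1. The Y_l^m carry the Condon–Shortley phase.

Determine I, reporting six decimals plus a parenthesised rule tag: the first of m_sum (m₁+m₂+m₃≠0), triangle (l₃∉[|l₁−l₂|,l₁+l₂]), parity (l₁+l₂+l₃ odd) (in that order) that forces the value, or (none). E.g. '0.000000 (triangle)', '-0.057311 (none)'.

Rules hold: Σm=0, L=6 even, 1≤3≤3.
N = 5·3·7 = 105
Δ = 0!·4!·2!/7! = 1/105
Racah Σ t=0..0: t=0:+1/4 = 1/4
⇒ 3j(2 1 3; 0 0 0)² = 3/35, sgn -1
Racah Σ t=0..0: t=0:+1/48 = 1/48
⇒ 3j(2 1 3; 2 -1 -1)² = 1/105, sgn +1
4πI² = N·(3j₀)²·(3jₘ)² = 3/35
I = -1·√(0.0857143/4π) = -0.08258890
No selection rule forces the value: the integral is nonzero (none).

-0.082589 (none)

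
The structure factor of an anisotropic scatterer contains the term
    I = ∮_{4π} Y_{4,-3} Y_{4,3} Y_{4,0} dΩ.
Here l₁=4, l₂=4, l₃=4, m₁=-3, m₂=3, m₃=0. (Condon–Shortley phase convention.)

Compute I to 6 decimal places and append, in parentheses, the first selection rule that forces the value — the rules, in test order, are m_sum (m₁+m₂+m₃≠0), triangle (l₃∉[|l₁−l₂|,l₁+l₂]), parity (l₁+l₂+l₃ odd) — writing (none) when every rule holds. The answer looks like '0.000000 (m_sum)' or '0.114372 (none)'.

0.159788 (none)

m-sum 0 ✓  L=12 even ✓  0≤4≤8 ✓
Π(2lᵢ+1) = 9×9×9 = 729
triangle coeff Δ(4,4,4) = 1/450450
Σ_t [0,4]: t=0:+1/13824 t=1:−1/216 t=2:+1/64 t=3:−1/216 t=4:+1/13824 = 5/768
(3j)²=18/1001 [(4 4 4; 0 0 0)], sign=+1
Σ_t [3,4]: t=3:−1/3456 t=4:+1/864 = 1/1152
(3j)²=7/286 [(4 4 4; -3 3 0)], sign=+1
⇒ 4πI² = 6561/20449
I = (+1)√(6561/20449/(4π)) = 0.15978796
No selection rule forces the value: the integral is nonzero (none).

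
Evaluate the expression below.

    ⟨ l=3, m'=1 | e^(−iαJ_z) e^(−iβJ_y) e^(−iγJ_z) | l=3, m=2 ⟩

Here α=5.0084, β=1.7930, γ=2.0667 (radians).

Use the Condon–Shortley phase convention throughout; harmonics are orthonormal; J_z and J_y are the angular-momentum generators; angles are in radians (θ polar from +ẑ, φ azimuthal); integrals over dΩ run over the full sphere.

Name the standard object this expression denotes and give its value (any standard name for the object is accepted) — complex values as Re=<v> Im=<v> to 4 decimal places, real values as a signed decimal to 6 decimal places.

This is a Wigner D-matrix element — the rotation-matrix element ⟨l m'| R(α,β,γ) |l m⟩ in the angular-momentum basis.
D^3_{1,2}(5.0084,1.7930,2.0667) = e^{-i·1·5.0084}·d^3_{1,2}(1.7930)·e^{-i·2·2.0667}. Compute d first:
Half-angle: c=0.624348, s=0.781146. N=√(24·2·120·1)=75.894664
k∈{1,2} keeps every argument non-negative
  k=1: (−1)^0·75.8947/(24)·0.6243^5·0.7811^1 = +0.234350
  k=2: (−1)^1·75.8947/(12)·0.6243^3·0.7811^3 = -0.733681
d^3_{1,2}(1.7930) = +0.234350 -0.733681 = -0.499331
D = (+0.291707+0.956508i)·(-0.499331)·(-0.547178+0.837016i) = +0.479471+0.139421i

Wigner D-matrix element, Re=0.4795 Im=0.1394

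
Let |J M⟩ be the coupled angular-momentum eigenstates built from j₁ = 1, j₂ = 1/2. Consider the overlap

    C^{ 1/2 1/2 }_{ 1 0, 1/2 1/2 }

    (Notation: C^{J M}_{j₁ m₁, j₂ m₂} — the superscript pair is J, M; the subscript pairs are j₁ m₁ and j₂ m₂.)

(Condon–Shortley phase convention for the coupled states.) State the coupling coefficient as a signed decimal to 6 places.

triangle: 1!·1!·0!/3! = 1/6
(j±m)!: 1!·1!·1!·0!·1!·0! = 1
prefactor² = (2J+1)·Δ·N² = 1/3
  k=1: −1/(1!·0!·0!·0!·1!·0!) = -1
Σ = -1  ⇒  CG² = 1/3·(-1)² = 1/3
CG = −√(1/3) = -0.577350

-0.577350  (= −√(1/3))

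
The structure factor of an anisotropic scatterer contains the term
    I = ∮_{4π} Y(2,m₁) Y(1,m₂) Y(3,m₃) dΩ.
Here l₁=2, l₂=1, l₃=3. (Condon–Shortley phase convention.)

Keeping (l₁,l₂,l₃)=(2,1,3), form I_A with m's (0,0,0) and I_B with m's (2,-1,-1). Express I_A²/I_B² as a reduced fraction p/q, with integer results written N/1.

Shared (l₁,l₂,l₃)=(2,1,3): N and (l;000)² cancel in I_A²/I_B².
A: Δ = 0!·4!·2!/7! = 1/105; Racah Σ t=0..0: t=0:+1/4 = 1/4; ⇒ 3j(2 1 3; 0 0 0)² = 3/35, sgn -1
B: Δ = 0!·4!·2!/7! = 1/105; Racah Σ t=0..0: t=0:+1/48 = 1/48; ⇒ 3j(2 1 3; 2 -1 -1)² = 1/105, sgn +1
I_A²/I_B² = (3/35)/(1/105) = 9/1

9/1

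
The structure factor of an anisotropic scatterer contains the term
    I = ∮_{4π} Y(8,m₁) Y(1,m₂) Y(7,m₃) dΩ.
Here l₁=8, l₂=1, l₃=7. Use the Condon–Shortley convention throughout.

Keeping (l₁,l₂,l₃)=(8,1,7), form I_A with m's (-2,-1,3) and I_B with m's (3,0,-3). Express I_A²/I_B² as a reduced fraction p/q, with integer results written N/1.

3/11

Shared (l₁,l₂,l₃)=(8,1,7): N and (l;000)² cancel in I_A²/I_B².
A: Δ = 2!·14!·0!/17! = 1/2040; Racah Σ t=0..0: t=0:+1/174182400 = 1/174182400; ⇒ 3j(8 1 7; -2 -1 3)² = 1/136, sgn +1
B: Δ = 2!·14!·0!/17! = 1/2040; Racah Σ t=1..1: t=1:−1/87091200 = -1/87091200; ⇒ 3j(8 1 7; 3 0 -3)² = 11/408, sgn -1
I_A²/I_B² = (1/136)/(11/408) = 3/11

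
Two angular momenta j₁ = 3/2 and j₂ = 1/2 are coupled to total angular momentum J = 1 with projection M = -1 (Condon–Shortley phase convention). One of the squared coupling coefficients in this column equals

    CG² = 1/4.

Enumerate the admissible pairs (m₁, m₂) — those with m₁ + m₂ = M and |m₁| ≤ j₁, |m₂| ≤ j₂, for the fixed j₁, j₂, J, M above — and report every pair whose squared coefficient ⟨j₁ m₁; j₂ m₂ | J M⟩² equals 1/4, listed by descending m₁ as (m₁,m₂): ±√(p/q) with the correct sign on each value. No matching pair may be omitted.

(-1/2,-1/2): +√(1/4)

Admissible pairs with m₁+m₂ = M = -1: (-3/2,1/2), (-1/2,-1/2)
  (m₁,m₂)=(-1/2,-1/2): CG² = 1/4, CG = +√(1/4)   ← matches the target
  (m₁,m₂)=(-3/2,1/2): CG² = 3/4, CG = −√(3/4)
Pairs with CG² = 1/4: (-1/2,-1/2): +√(1/4)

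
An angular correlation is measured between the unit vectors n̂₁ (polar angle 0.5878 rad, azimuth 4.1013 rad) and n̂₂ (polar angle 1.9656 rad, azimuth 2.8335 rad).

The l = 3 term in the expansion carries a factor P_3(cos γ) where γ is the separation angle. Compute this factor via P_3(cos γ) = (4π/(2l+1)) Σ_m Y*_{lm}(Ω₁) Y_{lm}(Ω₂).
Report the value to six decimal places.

0.239294

Addition theorem: P_3(cos γ) = (4π/7) Σ_m Y*_{lm}(Ω₁) Y_{lm}(Ω₂), m = −3…3:
  [-3]  conj(Y_{3,-3})(Ω₁) = 0.06871 - 0.01846j ; Y_{3,-3}(Ω₂) = -0.19768 - 0.26193j ; Δ = -0.01842 - 0.01435j
  [-2]  conj(Y_{3,-2})(Ω₁) = -0.08934 + 0.24579j ; Y_{3,-2}(Ω₂) = -0.27333 - 0.19357j ; Δ = 0.07199 - 0.04989j
  [-1]  conj(Y_{3,-1})(Ω₁) = -0.25321 - 0.36144j ; Y_{3,-1}(Ω₂) = 0.07400 + 0.02355j ; Δ = -0.01023 - 0.03271j
  [+0]  conj(Y_{3,0})(Ω₁) = 0.14362 + 0.00000j ; Y_{3,0}(Ω₂) = 0.32443 + 0.00000j ; Δ = 0.04659 + 0.00000j
  [+1]  conj(Y_{3,1})(Ω₁) = 0.25321 - 0.36144j ; Y_{3,1}(Ω₂) = -0.07400 + 0.02355j ; Δ = -0.01023 + 0.03271j
  [+2]  conj(Y_{3,2})(Ω₁) = -0.08934 - 0.24579j ; Y_{3,2}(Ω₂) = -0.27333 + 0.19357j ; Δ = 0.07199 + 0.04989j
  [+3]  conj(Y_{3,3})(Ω₁) = -0.06871 - 0.01846j ; Y_{3,3}(Ω₂) = 0.19768 - 0.26193j ; Δ = -0.01842 + 0.01435j
Total Σ_m = 0.13330 - 0.00000j. Multiply by 1.795196: 0.23929 - 0.00000j. P_3(cos γ) = 0.239294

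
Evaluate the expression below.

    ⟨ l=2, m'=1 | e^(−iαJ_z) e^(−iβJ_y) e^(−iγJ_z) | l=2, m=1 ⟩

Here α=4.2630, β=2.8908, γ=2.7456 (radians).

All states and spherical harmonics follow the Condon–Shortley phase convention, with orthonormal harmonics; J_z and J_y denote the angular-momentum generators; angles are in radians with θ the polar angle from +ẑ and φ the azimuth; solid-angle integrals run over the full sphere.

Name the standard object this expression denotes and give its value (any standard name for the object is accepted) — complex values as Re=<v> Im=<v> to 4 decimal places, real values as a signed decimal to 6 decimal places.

This is a Wigner D-matrix element — the rotation-matrix element ⟨l m'| R(α,β,γ) |l m⟩ in the angular-momentum basis.
D^2_{1,1}(4.2630,2.8908,2.7456) = e^{-i·1·4.2630}·d^2_{1,1}(2.8908)·e^{-i·1·2.7456}. Compute d first:
c=cos(2.890800/2)=0.125068, s=sin(2.890800/2)=0.992148; N=√[6·1·6·1]=6.000000
k: max(0,(1)−(1))=0 … min(2+(1),2−(1))=1
  k=0: (−1)^0·6.0000/(6)·0.1251^4·0.9921^0 = +0.000245
  k=1: (−1)^1·6.0000/(2)·0.1251^2·0.9921^2 = -0.046192
d^2_{1,1}(2.8908) = +0.000245 -0.046192 = -0.045947
D = (-0.434415+0.900713i)·(-0.045947)·(-0.922614-0.385724i) = -0.034379+0.030484i

Wigner D-matrix element, Re=-0.0344 Im=0.0305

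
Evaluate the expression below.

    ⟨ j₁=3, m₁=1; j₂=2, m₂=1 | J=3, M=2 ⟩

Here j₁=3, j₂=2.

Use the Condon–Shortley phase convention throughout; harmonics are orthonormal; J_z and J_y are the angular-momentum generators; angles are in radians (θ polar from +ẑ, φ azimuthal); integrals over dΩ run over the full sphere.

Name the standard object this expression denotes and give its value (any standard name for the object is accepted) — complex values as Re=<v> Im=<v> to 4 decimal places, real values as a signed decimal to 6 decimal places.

This is a Clebsch–Gordan (vector-coupling) coefficient.
triangle: 2!×4!×2!/9! = 96/362880
(j±m)!: 4!×2!×3!×1!×5!×1! = 34560
prefactor² = (2J+1)×Δ×N² = 64
  k=1: −1/(1!×1!×1!×2!×3!×0!) = -1/12
  k=2: +1/(2!×0!×0!×1!×4!×1!) = 1/48
Σ = -1/16  ⇒  CG² = 64×(-1/16)² = 1/4
CG = −√(1/4) = -0.500000

Clebsch–Gordan coefficient, −√(1/4) ≈ -0.500000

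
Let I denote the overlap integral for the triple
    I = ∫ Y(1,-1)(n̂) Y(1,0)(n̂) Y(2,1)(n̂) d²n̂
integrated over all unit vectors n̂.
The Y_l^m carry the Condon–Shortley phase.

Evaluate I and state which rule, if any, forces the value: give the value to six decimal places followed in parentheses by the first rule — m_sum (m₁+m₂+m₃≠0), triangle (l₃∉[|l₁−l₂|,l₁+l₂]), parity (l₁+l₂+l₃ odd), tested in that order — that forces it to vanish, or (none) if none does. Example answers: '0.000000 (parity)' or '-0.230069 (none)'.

-0.218510 (none)

m-sum 0 ✓  L=4 even ✓  0≤2≤2 ✓
Π(2lᵢ+1) = 3×3×5 = 45
triangle coeff Δ(1,1,2) = 1/30
Σ_t [0,0]: t=0:+1/1 = 1/1
(3j)²=2/15 [(1 1 2; 0 0 0)], sign=+1
Σ_t [0,0]: t=0:+1/2 = 1/2
(3j)²=1/10 [(1 1 2; -1 0 1)], sign=-1
⇒ 4πI² = 3/5
I = (-1)√(3/5/(4π)) = -0.21850969
No selection rule forces the value: the integral is nonzero (none).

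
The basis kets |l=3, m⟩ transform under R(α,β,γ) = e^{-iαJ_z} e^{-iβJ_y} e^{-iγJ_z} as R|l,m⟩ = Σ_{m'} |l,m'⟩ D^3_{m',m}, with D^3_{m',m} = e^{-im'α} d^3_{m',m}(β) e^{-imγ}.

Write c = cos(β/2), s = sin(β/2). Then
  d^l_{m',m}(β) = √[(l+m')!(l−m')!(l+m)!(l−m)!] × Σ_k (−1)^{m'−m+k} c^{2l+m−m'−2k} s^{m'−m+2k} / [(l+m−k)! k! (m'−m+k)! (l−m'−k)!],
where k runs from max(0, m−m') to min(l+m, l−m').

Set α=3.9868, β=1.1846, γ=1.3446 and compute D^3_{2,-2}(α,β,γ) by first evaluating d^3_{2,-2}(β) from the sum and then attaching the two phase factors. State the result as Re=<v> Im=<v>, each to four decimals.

Re=0.1646 Im=0.2556

D^3_{2,-2}(3.9868,1.1846,1.3446) = e^{-i·2·3.9868}·d^3_{2,-2}(1.1846)·e^{-i·-2·1.3446}. Compute d first:
Half-angle: c=0.829659, s=0.558271. N=√(120·1·1·120)=120.000000
k∈{0,1} keeps every argument non-negative
  k=0: (−1)^4·120.0000/(24)·0.8297^2·0.5583^4 = +0.334309
  k=1: (−1)^5·120.0000/(120)·0.8297^0·0.5583^6 = -0.030274
d^3_{2,-2}(1.1846) = +0.334309 -0.030274 = +0.304035
Phases: e^{-i·(2)·3.9868}=-0.119333-0.992854i, e^{-i·(-2)·1.3446}=-0.899404+0.437119i ⇒ D=+0.164582+0.255637i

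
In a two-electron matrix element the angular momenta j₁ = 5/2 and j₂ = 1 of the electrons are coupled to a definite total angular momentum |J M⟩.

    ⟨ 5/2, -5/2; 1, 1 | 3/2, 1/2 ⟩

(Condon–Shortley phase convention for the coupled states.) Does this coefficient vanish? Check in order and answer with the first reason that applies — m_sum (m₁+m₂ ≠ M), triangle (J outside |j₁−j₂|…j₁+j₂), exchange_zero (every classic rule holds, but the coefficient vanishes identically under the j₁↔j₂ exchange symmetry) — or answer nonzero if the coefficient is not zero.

m-sum: m₁+m₂ = -5/2+1 = -3/2, M = 1/2  ✗ ⇒ coefficient is 0

m_sum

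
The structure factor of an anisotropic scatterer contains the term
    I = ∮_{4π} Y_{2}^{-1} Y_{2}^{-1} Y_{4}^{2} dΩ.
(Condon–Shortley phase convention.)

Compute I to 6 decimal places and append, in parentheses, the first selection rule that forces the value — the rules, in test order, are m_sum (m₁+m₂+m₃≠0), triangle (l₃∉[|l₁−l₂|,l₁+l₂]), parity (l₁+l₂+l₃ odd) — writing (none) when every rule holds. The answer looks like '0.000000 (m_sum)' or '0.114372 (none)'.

0.254875 (none)

Rules hold: Σm=0, L=8 even, 0≤4≤4.
N = 5·5·9 = 225
Δ = 0!·4!·4!/9! = 1/630
Racah Σ t=0..0: t=0:+1/16 = 1/16
⇒ 3j(2 2 4; 0 0 0)² = 2/35, sgn +1
Racah Σ t=0..0: t=0:+1/36 = 1/36
⇒ 3j(2 2 4; -1 -1 2)² = 4/63, sgn +1
4πI² = N·(3j₀)²·(3jₘ)² = 40/49
I = +1·√(0.816327/4π) = 0.25487487
No selection rule forces the value: the integral is nonzero (none).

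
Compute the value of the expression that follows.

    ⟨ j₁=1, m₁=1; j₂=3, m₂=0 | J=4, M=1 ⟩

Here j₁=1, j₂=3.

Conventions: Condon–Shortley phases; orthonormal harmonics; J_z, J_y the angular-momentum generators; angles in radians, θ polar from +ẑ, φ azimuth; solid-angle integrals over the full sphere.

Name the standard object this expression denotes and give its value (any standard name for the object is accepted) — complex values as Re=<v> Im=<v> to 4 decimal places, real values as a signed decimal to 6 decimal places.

This is a Clebsch–Gordan (vector-coupling) coefficient.
√[9·0!2!6!/9! · 2!0!3!3!5!3!] = √(12960/7)
  +(−1)^0/∏(0,0,0,3,2,3)! = 1/72  (running 1/72)
⟨..|..⟩ = √(12960/7)·(1/72) = +0.597614

Clebsch–Gordan coefficient, +√(5/14) ≈ +0.597614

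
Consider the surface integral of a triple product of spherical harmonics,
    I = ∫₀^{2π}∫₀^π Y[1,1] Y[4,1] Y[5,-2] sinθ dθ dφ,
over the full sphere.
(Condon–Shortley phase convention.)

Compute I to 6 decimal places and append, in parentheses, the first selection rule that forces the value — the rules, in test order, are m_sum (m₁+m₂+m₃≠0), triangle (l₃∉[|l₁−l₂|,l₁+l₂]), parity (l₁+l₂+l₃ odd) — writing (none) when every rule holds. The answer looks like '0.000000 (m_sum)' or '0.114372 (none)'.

0.225034 (none)

Rules hold: Σm=0, L=10 even, 3≤5≤5.
N = 3·9·11 = 297
Δ = 0!·2!·8!/11! = 1/495
Racah Σ t=0..0: t=0:+1/576 = 1/576
⇒ 3j(1 4 5; 0 0 0)² = 5/99, sgn -1
Racah Σ t=0..0: t=0:+1/1440 = 1/1440
⇒ 3j(1 4 5; 1 1 -2)² = 7/165, sgn -1
4πI² = N·(3j₀)²·(3jₘ)² = 7/11
I = +1·√(0.636364/4π) = 0.22503380
No selection rule forces the value: the integral is nonzero (none).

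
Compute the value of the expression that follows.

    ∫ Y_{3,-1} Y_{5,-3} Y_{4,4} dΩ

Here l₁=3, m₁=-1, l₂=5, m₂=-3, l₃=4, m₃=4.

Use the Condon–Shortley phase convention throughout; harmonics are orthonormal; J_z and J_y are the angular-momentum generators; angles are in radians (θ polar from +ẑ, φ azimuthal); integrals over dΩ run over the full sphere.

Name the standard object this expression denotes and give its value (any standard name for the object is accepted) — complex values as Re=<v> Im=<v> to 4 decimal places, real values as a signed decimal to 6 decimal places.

This is a Gaunt coefficient — the integral of a triple product of spherical harmonics over the sphere.
Checks pass: Σm=0; 12 even; l₃=4∈[2,8].
(2·3+1)(2·5+1)(2·4+1) = 693
Δ: 4! 2! 6! / 13! → 1/180180
sum: t=1:−1/576 t=2:+1/144 t=3:−1/576 = 1/288
3j²(3 5 4; 0 0 0) = Δ·Π!·Σ² = 20/1001  (sign +1)
sum: t=2:+1/5760 = 1/5760
3j²(3 5 4; -1 -3 4) = Δ·Π!·Σ² = 56/2145  (sign +1)
combine: 4πI² = 693·20/1001·56/2145 = 672/1859
take √, sign +1: I = 0.16960553

Gaunt coefficient, +0.169606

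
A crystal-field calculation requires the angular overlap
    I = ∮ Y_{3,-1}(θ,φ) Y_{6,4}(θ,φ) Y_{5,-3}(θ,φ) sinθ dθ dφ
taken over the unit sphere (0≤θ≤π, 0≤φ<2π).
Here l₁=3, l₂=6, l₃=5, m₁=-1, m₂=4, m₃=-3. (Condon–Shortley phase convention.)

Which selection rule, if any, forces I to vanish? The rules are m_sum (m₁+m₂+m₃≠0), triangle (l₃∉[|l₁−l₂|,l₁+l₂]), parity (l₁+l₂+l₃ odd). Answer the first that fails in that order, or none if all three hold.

none

m₁+m₂+m₃ = -1 + 4 − 3 = 0  ✓
triangle: |3−6|=3 ≤ l₃=5 ≤ 3+6=9  ✓
parity: l₁+l₂+l₃ = 14 is even  ✓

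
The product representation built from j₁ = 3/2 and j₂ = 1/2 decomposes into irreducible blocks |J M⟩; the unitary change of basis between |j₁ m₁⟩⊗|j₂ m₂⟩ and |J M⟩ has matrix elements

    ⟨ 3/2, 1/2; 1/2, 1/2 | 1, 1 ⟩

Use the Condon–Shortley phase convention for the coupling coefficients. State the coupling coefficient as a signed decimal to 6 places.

-0.500000

√[3·1!2!0!/4! · 2!1!1!0!2!0!] = √(1)
  +(−1)^1/∏(1,0,0,0,2,0)! = -1/2  (running -1/2)
⟨..|..⟩ = √(1)·(-1/2) = -0.500000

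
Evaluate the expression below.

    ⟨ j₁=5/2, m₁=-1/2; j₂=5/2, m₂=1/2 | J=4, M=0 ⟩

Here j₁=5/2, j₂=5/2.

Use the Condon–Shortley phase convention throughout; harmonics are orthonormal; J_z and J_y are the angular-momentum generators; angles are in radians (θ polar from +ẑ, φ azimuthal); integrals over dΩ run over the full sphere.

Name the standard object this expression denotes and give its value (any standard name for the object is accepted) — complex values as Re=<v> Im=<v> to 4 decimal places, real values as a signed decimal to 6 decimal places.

This is a Clebsch–Gordan (vector-coupling) coefficient.
triangle: 1!·4!·4!/10! = 576/3628800
(j±m)!: 2!·3!·3!·2!·4!·4! = 82944
prefactor² = (2J+1)·Δ·N² = 20736/175
  k=0: +1/(0!·1!·3!·3!·1!·1!) = 1/36
  k=1: −1/(1!·0!·2!·2!·2!·2!) = -1/16
Σ = -5/144  ⇒  CG² = 20736/175·(-5/144)² = 1/7
CG = −√(1/7) = -0.377964

Clebsch–Gordan coefficient, −√(1/7) ≈ -0.377964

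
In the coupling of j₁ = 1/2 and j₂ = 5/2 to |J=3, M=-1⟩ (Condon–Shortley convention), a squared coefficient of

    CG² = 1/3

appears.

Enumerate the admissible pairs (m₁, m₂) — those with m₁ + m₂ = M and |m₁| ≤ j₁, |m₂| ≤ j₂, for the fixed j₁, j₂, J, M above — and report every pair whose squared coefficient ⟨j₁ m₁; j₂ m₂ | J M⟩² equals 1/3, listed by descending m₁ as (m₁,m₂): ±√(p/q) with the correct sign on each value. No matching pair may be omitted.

Admissible pairs with m₁+m₂ = M = -1: (-1/2,-1/2), (1/2,-3/2)
  (m₁,m₂)=(1/2,-3/2): CG² = 1/3, CG = +√(1/3)   ← matches the target
  (m₁,m₂)=(-1/2,-1/2): CG² = 2/3, CG = +√(2/3)
Pairs with CG² = 1/3: (1/2,-3/2): +√(1/3)

(1/2,-3/2): +√(1/3)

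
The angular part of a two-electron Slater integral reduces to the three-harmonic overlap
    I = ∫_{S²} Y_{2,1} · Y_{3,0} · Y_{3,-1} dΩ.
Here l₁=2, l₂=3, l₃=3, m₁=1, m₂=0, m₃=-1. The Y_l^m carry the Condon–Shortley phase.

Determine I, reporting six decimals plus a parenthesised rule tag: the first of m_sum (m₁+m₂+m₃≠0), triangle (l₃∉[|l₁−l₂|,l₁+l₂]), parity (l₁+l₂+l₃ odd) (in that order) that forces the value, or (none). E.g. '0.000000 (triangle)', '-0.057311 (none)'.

-0.059471 (none)

m-sum 0 ✓  L=8 even ✓  1≤3≤5 ✓
Π(2lᵢ+1) = 5×7×7 = 245
triangle coeff Δ(2,3,3) = 1/3780
Σ_t [0,2]: t=0:+1/24 t=1:−1/4 t=2:+1/24 = -1/6
(3j)²=4/105 [(2 3 3; 0 0 0)], sign=+1
Σ_t [0,1]: t=0:+1/12 t=1:−1/8 = -1/24
(3j)²=1/210 [(2 3 3; 1 0 -1)], sign=-1
⇒ 4πI² = 2/45
I = (-1)√(2/45/(4π)) = -0.05947080
No selection rule forces the value: the integral is nonzero (none).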